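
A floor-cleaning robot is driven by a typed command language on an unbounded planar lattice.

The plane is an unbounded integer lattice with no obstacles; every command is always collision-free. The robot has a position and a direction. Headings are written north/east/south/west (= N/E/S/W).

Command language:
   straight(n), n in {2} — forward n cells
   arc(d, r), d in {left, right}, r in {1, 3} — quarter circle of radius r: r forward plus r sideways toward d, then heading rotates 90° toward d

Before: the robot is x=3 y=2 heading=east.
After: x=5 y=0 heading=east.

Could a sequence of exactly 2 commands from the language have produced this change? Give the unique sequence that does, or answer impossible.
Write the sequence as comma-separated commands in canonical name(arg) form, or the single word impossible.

arc(right, 1), arc(left, 1)

key: heading stays E — rotations cancel among the 2 commands
from: x=3 y=2 heading=east
step 1 (arc(right, 1)): x=4 y=1 heading=south
step 2 (arc(left, 1)): x=5 y=0 heading=east
all 25 alternatives checked — unique.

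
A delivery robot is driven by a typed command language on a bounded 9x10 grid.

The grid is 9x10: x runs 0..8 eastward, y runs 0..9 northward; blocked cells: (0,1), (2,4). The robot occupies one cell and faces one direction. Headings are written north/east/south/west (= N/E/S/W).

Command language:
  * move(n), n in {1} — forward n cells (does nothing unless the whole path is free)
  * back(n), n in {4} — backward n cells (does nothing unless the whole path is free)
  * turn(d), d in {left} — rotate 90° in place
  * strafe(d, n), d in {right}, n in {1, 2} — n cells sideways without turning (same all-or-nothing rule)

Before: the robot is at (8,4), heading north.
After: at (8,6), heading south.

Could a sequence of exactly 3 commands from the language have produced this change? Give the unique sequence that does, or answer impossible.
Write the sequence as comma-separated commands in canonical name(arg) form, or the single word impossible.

key: cell and facing (now S) both changed — the 3 commands mix motion and turning
start: at (8,4), heading north
[1] after turn(left): at (8,4), heading west
[2] after strafe(right, 2): at (8,6), heading west
[3] after turn(left): at (8,6), heading south
uniquely the one of 125 3-step routes that fits.

turn(left), strafe(right, 2), turn(left)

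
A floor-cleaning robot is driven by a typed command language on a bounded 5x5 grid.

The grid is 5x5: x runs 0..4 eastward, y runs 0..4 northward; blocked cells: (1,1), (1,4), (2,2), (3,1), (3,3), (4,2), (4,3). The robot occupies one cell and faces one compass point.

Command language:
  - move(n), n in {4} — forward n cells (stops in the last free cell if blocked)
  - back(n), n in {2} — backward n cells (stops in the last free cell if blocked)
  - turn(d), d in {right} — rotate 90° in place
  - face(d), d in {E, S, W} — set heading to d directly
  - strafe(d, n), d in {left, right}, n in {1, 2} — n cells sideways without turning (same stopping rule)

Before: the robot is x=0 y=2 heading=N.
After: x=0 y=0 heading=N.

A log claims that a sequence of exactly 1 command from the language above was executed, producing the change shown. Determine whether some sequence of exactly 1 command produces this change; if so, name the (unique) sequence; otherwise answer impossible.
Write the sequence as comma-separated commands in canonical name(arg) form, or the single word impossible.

key: still facing N — the one step turns nothing
initial: x=0 y=2 heading=N
t=1 back(2) ⇒ x=0 y=0 heading=N
uniquely the one of 10 1-step routes that fits.

back(2)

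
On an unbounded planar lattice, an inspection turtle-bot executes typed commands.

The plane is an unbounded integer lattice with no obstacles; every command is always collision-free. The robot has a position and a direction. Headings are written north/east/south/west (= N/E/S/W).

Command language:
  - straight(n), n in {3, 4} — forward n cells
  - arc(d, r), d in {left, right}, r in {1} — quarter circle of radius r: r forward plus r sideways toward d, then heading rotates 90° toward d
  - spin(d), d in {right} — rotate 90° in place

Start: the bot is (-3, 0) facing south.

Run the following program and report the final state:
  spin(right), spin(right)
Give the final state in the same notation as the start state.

(-3, 0) facing north

start: (-3, 0) facing south
[1] after spin(right): (-3, 0) facing west
[2] after spin(right): (-3, 0) facing north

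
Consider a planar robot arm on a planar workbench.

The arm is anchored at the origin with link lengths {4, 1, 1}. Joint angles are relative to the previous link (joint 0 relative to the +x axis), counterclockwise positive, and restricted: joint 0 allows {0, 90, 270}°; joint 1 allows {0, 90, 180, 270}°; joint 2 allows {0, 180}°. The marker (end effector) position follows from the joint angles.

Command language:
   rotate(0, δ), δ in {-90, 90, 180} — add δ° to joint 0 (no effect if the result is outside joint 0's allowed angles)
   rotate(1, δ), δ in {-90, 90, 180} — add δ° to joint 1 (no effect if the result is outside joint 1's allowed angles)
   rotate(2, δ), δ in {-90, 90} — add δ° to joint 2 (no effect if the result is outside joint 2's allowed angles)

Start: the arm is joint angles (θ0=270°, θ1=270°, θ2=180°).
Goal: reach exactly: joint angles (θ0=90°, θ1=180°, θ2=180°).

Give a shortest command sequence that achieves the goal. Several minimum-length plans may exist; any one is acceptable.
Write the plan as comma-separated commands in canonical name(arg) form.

rotate(1, -90), rotate(0, 180)

t0: joint angles (θ0=270°, θ1=270°, θ2=180°)
step 1 (rotate(1, -90)): joint angles (θ0=270°, θ1=180°, θ2=180°)
step 2 (rotate(0, 180)): joint angles (θ0=90°, θ1=180°, θ2=180°)
minimal: 2 command(s), checked below 2.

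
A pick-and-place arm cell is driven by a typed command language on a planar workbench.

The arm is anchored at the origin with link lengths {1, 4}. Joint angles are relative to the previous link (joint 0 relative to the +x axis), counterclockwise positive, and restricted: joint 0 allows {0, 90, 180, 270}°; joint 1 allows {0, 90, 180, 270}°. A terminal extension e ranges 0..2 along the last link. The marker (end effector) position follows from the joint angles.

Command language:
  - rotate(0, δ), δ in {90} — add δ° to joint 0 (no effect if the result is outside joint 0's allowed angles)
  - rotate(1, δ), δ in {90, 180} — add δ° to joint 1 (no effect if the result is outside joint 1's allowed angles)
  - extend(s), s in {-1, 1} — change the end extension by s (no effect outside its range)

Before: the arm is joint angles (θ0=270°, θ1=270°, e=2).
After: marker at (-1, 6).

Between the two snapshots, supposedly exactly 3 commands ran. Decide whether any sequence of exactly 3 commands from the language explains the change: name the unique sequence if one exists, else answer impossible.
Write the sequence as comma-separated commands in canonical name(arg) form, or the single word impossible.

rotate(0, 90), rotate(0, 90), rotate(0, 90)

initial: joint angles (θ0=270°, θ1=270°, e=2)
1. rotate(0, 90) → joint angles (θ0=0°, θ1=270°, e=2)
2. rotate(0, 90) → joint angles (θ0=90°, θ1=270°, e=2)
3. rotate(0, 90) → joint angles (θ0=180°, θ1=270°, e=2)
no other 3-command option fits: unique.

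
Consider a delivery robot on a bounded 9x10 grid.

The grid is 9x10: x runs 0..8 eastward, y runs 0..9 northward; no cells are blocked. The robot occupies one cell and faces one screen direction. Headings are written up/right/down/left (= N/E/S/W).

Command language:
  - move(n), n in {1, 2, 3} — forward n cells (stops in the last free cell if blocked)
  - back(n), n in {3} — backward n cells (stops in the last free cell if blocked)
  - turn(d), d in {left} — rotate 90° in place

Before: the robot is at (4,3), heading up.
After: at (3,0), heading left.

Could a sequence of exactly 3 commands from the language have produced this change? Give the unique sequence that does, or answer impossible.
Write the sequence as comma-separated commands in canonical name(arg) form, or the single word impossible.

key: cell and facing (now W) both changed — the 3 commands mix motion and turning
start: at (4,3), heading up
1. back(3) → at (4,0), heading up
2. turn(left) → at (4,0), heading left
3. move(1) → at (3,0), heading left
no rival 3-sequence matches.

back(3), turn(left), move(1)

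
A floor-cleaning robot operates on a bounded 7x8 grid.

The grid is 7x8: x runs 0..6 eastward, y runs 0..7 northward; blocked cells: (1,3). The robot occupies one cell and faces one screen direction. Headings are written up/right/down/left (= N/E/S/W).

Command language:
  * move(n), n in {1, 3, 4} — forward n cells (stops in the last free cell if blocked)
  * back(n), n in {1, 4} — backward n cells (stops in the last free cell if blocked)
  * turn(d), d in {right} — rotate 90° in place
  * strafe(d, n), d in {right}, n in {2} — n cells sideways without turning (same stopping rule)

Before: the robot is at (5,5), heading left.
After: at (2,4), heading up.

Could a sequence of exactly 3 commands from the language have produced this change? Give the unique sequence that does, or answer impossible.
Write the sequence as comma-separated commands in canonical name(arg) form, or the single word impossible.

key: running back(1) before move(3) would end elsewhere — order is forced
start: at (5,5), heading left
t=1 move(3) ⇒ at (2,5), heading left
t=2 turn(right) ⇒ at (2,5), heading up
t=3 back(1) ⇒ at (2,4), heading up
no other 3-command option fits: unique.

move(3), turn(right), back(1)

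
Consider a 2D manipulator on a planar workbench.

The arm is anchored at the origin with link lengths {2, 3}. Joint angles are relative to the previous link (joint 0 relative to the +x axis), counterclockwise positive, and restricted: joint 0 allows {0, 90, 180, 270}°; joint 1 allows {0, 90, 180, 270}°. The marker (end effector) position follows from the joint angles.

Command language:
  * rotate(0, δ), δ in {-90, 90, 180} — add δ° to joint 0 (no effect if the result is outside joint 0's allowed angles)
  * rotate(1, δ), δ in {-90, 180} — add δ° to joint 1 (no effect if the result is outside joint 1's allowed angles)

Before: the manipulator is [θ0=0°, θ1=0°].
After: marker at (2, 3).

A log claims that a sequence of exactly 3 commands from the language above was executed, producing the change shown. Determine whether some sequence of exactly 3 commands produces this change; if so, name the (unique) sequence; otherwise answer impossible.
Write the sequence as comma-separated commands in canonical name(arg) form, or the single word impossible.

rotate(1, -90), rotate(1, -90), rotate(1, -90)

initial: [θ0=0°, θ1=0°]
[1] after rotate(1, -90): [θ0=0°, θ1=270°]
[2] after rotate(1, -90): [θ0=0°, θ1=180°]
[3] after rotate(1, -90): [θ0=0°, θ1=90°]
all 125 alternatives checked — unique.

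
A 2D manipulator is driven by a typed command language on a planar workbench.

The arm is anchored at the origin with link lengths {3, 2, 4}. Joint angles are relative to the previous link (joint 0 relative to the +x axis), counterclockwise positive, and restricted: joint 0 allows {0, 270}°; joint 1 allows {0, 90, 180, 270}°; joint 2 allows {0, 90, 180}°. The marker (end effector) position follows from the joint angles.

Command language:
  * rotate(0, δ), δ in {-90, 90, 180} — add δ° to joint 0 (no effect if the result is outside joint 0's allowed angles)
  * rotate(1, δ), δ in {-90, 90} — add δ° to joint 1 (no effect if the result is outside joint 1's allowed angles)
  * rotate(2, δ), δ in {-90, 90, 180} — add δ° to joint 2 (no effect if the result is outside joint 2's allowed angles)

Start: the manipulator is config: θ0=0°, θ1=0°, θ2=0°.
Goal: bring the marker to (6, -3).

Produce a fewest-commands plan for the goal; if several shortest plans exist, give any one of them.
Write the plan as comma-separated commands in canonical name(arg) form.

begin: config: θ0=0°, θ1=0°, θ2=0°
[1] after rotate(1, 90): config: θ0=0°, θ1=90°, θ2=0°
[2] after rotate(0, -90): config: θ0=270°, θ1=90°, θ2=0°
no 1-step plan works, so 2 is optimal.

rotate(1, 90), rotate(0, -90)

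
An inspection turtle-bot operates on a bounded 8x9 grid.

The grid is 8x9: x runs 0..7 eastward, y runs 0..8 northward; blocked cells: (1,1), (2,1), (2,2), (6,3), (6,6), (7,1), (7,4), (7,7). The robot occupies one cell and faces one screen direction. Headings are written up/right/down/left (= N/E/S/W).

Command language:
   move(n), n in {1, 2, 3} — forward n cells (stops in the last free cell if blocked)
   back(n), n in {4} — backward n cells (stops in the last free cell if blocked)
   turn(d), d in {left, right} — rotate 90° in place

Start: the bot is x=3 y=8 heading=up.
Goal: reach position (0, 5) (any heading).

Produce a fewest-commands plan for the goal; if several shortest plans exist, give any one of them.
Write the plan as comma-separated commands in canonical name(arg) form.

turn(left), move(3), turn(left), move(3)

t0: x=3 y=8 heading=up
t=1 turn(left) ⇒ x=3 y=8 heading=left
t=2 move(3) ⇒ x=0 y=8 heading=left
t=3 turn(left) ⇒ x=0 y=8 heading=down
t=4 move(3) ⇒ x=0 y=5 heading=down
nothing shorter than 4 reaches the goal.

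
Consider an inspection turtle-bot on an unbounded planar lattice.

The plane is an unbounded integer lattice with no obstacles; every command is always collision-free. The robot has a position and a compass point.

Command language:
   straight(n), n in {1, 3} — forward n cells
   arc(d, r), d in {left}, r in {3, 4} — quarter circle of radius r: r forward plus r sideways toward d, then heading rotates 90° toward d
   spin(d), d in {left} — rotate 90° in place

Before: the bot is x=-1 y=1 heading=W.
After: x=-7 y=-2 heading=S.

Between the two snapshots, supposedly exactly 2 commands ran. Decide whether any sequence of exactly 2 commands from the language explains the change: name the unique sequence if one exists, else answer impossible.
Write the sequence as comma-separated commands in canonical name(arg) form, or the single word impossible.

straight(3), arc(left, 3)

key: position moved to (-7,-2) AND the heading swung to S — translation plus rotation needed
from: x=-1 y=1 heading=W
step 1 (straight(3)): x=-4 y=1 heading=W
step 2 (arc(left, 3)): x=-7 y=-2 heading=S
no rival 2-sequence matches.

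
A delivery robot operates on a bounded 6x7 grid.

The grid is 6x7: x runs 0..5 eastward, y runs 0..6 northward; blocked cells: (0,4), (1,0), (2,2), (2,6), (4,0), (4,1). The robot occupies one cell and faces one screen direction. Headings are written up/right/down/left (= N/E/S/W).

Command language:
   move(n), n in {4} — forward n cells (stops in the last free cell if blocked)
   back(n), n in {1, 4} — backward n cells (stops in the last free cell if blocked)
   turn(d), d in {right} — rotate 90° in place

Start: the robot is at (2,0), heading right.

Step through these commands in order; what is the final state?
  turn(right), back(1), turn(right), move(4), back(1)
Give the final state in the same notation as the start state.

at (1,1), heading left

t0: at (2,0), heading right
step 1 (turn(right)): at (2,0), heading down
step 2 (back(1)): at (2,1), heading down
step 3 (turn(right)): at (2,1), heading left
step 4 (move(4)): at (0,1), heading left
step 5 (back(1)): at (1,1), heading left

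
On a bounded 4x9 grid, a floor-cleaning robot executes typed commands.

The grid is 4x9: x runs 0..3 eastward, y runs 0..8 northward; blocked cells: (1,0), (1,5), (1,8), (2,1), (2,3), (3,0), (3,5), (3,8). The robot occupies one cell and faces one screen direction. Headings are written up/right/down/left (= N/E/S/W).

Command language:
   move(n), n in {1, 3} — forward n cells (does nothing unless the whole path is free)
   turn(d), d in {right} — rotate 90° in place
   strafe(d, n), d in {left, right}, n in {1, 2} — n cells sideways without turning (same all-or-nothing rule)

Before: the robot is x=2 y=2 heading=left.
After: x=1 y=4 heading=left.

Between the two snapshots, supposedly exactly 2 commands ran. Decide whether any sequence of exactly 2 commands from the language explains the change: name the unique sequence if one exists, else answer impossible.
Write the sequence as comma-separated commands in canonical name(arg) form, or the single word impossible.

key: still facing W at the end — nothing in the sequence rotates
t0: x=2 y=2 heading=left
t=1 move(1) ⇒ x=1 y=2 heading=left
t=2 strafe(right, 2) ⇒ x=1 y=4 heading=left
all 49 alternatives checked — unique.

move(1), strafe(right, 2)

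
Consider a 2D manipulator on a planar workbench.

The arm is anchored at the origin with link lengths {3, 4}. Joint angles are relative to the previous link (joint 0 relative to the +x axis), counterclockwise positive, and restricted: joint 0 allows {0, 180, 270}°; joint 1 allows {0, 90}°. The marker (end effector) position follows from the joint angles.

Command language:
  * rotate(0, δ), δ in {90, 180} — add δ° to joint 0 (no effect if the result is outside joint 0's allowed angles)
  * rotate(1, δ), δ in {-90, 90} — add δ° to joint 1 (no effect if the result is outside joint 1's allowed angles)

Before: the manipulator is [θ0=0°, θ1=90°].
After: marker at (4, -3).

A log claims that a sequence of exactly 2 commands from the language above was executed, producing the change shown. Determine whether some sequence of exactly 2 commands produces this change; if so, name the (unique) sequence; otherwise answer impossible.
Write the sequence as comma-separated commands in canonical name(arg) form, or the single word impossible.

key: order matters: swapping rotate(0, 180) and rotate(0, 90) lands elsewhere
start: [θ0=0°, θ1=90°]
[1] after rotate(0, 180): [θ0=180°, θ1=90°]
[2] after rotate(0, 90): [θ0=270°, θ1=90°]
no other 2-command option fits: unique.

rotate(0, 180), rotate(0, 90)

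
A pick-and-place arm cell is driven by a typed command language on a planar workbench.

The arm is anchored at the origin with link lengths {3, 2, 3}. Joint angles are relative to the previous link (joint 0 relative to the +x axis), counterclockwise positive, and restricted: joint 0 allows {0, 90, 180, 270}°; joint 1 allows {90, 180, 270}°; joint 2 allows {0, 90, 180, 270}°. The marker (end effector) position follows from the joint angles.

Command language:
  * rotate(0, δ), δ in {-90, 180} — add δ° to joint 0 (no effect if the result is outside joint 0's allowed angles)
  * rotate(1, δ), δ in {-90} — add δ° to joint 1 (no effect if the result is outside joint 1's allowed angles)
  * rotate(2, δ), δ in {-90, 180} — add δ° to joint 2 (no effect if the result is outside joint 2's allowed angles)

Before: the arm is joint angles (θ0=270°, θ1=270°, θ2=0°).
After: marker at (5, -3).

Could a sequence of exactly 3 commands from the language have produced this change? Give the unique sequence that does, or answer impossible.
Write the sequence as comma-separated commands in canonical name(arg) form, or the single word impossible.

t0: joint angles (θ0=270°, θ1=270°, θ2=0°)
[1] after rotate(1, -90): joint angles (θ0=270°, θ1=180°, θ2=0°)
[2] after rotate(1, -90): joint angles (θ0=270°, θ1=90°, θ2=0°)
[3] after rotate(1, -90): joint angles (θ0=270°, θ1=90°, θ2=0°)
no rival 3-sequence matches.

rotate(1, -90), rotate(1, -90), rotate(1, -90)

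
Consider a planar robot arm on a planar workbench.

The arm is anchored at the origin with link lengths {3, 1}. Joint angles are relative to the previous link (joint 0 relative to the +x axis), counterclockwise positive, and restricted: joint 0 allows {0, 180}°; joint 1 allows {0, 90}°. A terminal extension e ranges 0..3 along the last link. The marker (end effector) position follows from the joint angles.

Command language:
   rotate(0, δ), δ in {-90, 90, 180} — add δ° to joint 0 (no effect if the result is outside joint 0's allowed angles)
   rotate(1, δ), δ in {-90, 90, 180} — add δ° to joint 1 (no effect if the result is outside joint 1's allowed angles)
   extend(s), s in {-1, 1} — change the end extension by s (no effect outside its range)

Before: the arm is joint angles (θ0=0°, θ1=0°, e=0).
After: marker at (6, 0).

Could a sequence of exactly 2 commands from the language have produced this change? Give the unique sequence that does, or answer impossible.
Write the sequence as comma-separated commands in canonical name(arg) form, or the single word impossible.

t0: joint angles (θ0=0°, θ1=0°, e=0)
1. extend(1) → joint angles (θ0=0°, θ1=0°, e=1)
2. extend(1) → joint angles (θ0=0°, θ1=0°, e=2)
no other 2-command option fits: unique.

extend(1), extend(1)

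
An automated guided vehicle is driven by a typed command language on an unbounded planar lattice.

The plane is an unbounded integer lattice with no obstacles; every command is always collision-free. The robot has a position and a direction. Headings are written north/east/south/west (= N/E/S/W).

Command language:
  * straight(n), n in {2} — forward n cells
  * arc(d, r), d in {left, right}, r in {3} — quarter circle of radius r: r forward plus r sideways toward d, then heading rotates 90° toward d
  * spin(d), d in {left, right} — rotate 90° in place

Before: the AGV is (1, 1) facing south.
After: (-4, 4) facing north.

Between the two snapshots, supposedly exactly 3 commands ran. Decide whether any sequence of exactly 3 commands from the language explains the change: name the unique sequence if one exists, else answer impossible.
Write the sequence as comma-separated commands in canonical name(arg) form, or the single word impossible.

spin(right), straight(2), arc(right, 3)

key: cell and facing (now N) both changed — the 3 commands mix motion and turning
begin: (1, 1) facing south
1. spin(right) → (1, 1) facing west
2. straight(2) → (-1, 1) facing west
3. arc(right, 3) → (-4, 4) facing north
uniquely the one of 125 3-step routes that fits.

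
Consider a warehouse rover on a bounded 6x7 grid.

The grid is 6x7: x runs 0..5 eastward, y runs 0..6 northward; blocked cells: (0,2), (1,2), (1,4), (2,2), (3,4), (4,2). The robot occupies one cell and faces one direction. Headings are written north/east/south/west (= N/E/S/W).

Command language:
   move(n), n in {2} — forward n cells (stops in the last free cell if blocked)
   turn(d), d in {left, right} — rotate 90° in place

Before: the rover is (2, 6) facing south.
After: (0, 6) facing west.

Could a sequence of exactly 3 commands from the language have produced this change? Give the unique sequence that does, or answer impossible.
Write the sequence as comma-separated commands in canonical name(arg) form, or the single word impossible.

key: cell and facing (now W) both changed — the 3 commands mix motion and turning
t0: (2, 6) facing south
t=1 turn(right) ⇒ (2, 6) facing west
t=2 move(2) ⇒ (0, 6) facing west
t=3 move(2) ⇒ (0, 6) facing west
all 27 alternatives checked — unique.

turn(right), move(2), move(2)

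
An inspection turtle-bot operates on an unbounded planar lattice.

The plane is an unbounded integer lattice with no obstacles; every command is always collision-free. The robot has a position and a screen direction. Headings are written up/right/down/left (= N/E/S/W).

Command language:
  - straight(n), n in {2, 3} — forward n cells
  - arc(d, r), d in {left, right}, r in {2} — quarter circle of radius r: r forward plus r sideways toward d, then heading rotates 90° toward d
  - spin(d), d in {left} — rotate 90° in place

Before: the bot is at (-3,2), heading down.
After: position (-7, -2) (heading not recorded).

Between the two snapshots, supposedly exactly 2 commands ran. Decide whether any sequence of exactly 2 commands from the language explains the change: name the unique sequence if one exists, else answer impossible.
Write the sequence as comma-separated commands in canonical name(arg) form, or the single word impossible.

arc(right, 2), arc(left, 2)

key: running arc(left, 2) before arc(right, 2) would end elsewhere — order is forced
t0: at (-3,2), heading down
t=1 arc(right, 2) ⇒ at (-5,0), heading left
t=2 arc(left, 2) ⇒ at (-7,-2), heading down
no rival 2-sequence matches.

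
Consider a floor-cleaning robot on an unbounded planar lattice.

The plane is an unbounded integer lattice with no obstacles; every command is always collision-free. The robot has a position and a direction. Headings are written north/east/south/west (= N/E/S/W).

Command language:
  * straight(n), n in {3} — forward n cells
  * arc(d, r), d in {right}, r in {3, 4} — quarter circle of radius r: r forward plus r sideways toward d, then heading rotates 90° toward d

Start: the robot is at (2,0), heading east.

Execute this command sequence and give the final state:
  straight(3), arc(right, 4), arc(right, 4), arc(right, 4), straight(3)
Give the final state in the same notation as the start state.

t0: at (2,0), heading east
t=1 straight(3) ⇒ at (5,0), heading east
t=2 arc(right, 4) ⇒ at (9,-4), heading south
t=3 arc(right, 4) ⇒ at (5,-8), heading west
t=4 arc(right, 4) ⇒ at (1,-4), heading north
t=5 straight(3) ⇒ at (1,-1), heading north

at (1,-1), heading north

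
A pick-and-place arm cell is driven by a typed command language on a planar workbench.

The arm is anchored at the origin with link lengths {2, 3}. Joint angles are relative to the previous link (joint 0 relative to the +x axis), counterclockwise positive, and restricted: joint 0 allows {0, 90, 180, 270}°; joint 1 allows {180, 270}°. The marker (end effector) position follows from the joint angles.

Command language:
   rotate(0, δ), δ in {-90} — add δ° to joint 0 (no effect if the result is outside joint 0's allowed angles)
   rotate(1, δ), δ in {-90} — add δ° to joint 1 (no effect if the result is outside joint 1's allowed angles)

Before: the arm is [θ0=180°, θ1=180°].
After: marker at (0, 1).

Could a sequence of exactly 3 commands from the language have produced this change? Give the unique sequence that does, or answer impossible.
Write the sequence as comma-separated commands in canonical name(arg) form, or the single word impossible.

rotate(0, -90), rotate(0, -90), rotate(0, -90)

initial: [θ0=180°, θ1=180°]
t=1 rotate(0, -90) ⇒ [θ0=90°, θ1=180°]
t=2 rotate(0, -90) ⇒ [θ0=0°, θ1=180°]
t=3 rotate(0, -90) ⇒ [θ0=270°, θ1=180°]
no rival 3-sequence matches.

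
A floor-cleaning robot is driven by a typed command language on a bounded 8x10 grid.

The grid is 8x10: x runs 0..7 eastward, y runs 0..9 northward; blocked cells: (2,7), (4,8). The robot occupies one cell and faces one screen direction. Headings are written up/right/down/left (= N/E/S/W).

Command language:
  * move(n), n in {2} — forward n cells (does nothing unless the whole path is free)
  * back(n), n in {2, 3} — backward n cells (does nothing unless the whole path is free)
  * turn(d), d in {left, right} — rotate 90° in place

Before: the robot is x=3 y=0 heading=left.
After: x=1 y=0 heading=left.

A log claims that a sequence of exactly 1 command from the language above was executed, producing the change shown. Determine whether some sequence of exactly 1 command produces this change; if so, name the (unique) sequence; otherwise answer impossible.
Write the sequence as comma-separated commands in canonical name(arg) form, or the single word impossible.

move(2)

key: still facing W — the one step turns nothing
initial: x=3 y=0 heading=left
[1] after move(2): x=1 y=0 heading=left
no other 1-command option fits: unique.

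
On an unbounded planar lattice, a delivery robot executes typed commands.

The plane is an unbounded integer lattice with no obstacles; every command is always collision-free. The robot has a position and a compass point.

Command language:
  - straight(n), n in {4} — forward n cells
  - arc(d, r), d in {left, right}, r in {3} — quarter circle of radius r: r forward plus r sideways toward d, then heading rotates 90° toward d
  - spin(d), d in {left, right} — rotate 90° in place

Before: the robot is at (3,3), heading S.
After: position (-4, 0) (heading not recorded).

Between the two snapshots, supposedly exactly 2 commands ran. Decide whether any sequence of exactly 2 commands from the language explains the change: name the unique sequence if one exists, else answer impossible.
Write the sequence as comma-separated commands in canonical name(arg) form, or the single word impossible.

arc(right, 3), straight(4)

key: order matters: swapping arc(right, 3) and straight(4) lands elsewhere
start: at (3,3), heading S
step 1 (arc(right, 3)): at (0,0), heading W
step 2 (straight(4)): at (-4,0), heading W
no rival 2-sequence matches.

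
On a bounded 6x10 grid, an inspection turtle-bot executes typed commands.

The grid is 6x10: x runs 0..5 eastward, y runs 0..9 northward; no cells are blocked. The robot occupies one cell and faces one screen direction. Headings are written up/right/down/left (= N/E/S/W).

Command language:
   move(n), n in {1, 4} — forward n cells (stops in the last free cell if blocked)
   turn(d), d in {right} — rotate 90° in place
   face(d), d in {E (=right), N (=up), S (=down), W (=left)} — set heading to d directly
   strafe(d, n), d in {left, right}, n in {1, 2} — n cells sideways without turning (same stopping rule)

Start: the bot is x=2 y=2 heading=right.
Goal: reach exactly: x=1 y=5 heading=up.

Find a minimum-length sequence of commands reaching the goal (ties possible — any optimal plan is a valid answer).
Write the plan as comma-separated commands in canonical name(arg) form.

strafe(left, 1), strafe(left, 2), face(N), strafe(left, 1)

start: x=2 y=2 heading=right
step 1 (strafe(left, 1)): x=2 y=3 heading=right
step 2 (strafe(left, 2)): x=2 y=5 heading=right
step 3 (face(N)): x=2 y=5 heading=up
step 4 (strafe(left, 1)): x=1 y=5 heading=up
shorter routes all fall short; 4 is best.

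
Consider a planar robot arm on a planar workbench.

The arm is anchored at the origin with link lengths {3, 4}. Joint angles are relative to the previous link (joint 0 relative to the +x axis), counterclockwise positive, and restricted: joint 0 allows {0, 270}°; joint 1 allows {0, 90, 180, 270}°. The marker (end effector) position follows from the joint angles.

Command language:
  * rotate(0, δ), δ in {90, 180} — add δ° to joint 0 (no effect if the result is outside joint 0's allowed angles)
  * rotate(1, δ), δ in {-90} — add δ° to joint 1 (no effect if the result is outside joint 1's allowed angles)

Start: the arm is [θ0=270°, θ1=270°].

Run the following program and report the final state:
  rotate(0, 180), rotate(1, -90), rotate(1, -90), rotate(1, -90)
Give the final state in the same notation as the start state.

[θ0=270°, θ1=0°]

t0: [θ0=270°, θ1=270°]
[1] after rotate(0, 180): [θ0=270°, θ1=270°]
[2] after rotate(1, -90): [θ0=270°, θ1=180°]
[3] after rotate(1, -90): [θ0=270°, θ1=90°]
[4] after rotate(1, -90): [θ0=270°, θ1=0°]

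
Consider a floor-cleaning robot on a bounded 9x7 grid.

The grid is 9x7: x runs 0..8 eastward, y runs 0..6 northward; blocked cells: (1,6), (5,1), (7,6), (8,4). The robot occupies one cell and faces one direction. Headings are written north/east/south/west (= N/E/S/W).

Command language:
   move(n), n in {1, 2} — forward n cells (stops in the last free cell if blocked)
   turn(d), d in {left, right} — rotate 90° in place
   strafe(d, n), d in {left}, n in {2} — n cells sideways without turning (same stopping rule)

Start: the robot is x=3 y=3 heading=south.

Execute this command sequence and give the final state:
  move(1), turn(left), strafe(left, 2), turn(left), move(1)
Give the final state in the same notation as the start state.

x=3 y=5 heading=north

t0: x=3 y=3 heading=south
step 1 (move(1)): x=3 y=2 heading=south
step 2 (turn(left)): x=3 y=2 heading=east
step 3 (strafe(left, 2)): x=3 y=4 heading=east
step 4 (turn(left)): x=3 y=4 heading=north
step 5 (move(1)): x=3 y=5 heading=north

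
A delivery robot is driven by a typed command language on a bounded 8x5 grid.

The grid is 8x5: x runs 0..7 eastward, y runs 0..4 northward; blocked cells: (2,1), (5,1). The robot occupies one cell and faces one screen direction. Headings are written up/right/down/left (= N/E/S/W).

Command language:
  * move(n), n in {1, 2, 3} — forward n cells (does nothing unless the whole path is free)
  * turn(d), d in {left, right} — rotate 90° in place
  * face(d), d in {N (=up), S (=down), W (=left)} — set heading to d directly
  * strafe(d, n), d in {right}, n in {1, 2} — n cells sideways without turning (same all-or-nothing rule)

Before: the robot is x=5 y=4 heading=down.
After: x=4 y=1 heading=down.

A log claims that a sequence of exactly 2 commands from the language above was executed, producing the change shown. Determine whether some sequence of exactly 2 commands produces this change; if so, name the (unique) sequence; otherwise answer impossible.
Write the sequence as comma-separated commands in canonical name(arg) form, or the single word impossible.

strafe(right, 1), move(3)

key: order matters: swapping strafe(right, 1) and move(3) lands elsewhere
begin: x=5 y=4 heading=down
step 1 (strafe(right, 1)): x=4 y=4 heading=down
step 2 (move(3)): x=4 y=1 heading=down
no other 2-command option fits: unique.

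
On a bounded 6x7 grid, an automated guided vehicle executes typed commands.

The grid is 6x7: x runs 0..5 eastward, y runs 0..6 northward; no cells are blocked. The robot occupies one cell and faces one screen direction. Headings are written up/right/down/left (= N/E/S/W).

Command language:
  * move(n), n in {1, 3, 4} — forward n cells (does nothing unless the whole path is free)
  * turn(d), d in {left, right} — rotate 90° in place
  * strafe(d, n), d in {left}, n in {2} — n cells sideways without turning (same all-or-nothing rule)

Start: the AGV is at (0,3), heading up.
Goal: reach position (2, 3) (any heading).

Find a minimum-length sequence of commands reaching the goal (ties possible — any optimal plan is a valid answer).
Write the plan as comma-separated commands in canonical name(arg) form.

turn(right), turn(right), strafe(left, 2)

t0: at (0,3), heading up
step 1 (turn(right)): at (0,3), heading right
step 2 (turn(right)): at (0,3), heading down
step 3 (strafe(left, 2)): at (2,3), heading down
minimal: 3 command(s), checked below 3.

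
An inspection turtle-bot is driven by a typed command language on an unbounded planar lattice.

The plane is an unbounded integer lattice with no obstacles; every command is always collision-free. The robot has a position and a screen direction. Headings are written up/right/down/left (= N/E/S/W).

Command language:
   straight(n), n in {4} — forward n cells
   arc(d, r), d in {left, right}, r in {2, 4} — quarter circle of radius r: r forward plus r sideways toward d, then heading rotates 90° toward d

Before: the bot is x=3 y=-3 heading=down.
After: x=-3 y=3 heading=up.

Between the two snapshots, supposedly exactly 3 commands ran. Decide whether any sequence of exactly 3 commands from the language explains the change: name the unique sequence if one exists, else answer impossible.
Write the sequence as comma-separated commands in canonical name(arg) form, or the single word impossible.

key: running straight(4) before arc(right, 2) would end elsewhere — order is forced
initial: x=3 y=-3 heading=down
step 1 (arc(right, 2)): x=1 y=-5 heading=left
step 2 (arc(right, 4)): x=-3 y=-1 heading=up
step 3 (straight(4)): x=-3 y=3 heading=up
uniquely the one of 125 3-step routes that fits.

arc(right, 2), arc(right, 4), straight(4)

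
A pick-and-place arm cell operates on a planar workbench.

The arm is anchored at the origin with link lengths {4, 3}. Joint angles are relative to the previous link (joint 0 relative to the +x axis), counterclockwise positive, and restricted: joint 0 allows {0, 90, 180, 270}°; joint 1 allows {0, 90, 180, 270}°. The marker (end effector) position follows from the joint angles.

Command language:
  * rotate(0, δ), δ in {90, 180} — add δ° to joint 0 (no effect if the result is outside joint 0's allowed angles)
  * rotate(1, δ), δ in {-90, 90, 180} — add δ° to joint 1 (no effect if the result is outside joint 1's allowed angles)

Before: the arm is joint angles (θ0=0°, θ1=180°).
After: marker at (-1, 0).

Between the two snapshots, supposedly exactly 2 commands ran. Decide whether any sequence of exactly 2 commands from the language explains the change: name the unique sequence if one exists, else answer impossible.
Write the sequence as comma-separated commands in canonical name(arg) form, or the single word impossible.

t0: joint angles (θ0=0°, θ1=180°)
t=1 rotate(0, 90) ⇒ joint angles (θ0=90°, θ1=180°)
t=2 rotate(0, 90) ⇒ joint angles (θ0=180°, θ1=180°)
no rival 2-sequence matches.

rotate(0, 90), rotate(0, 90)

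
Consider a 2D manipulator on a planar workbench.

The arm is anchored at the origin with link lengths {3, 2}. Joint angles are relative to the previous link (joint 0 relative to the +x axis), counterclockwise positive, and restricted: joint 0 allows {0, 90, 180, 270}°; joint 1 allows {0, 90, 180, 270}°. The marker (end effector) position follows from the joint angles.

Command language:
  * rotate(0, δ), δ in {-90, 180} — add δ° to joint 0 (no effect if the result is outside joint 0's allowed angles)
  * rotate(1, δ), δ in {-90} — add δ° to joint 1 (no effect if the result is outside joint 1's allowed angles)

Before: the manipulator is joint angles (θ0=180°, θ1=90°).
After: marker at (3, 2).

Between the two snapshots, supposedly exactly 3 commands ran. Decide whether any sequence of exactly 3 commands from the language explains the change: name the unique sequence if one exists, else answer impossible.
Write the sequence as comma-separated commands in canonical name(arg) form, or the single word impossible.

rotate(0, 180), rotate(0, 180), rotate(0, 180)

t0: joint angles (θ0=180°, θ1=90°)
[1] after rotate(0, 180): joint angles (θ0=0°, θ1=90°)
[2] after rotate(0, 180): joint angles (θ0=180°, θ1=90°)
[3] after rotate(0, 180): joint angles (θ0=0°, θ1=90°)
no rival 3-sequence matches.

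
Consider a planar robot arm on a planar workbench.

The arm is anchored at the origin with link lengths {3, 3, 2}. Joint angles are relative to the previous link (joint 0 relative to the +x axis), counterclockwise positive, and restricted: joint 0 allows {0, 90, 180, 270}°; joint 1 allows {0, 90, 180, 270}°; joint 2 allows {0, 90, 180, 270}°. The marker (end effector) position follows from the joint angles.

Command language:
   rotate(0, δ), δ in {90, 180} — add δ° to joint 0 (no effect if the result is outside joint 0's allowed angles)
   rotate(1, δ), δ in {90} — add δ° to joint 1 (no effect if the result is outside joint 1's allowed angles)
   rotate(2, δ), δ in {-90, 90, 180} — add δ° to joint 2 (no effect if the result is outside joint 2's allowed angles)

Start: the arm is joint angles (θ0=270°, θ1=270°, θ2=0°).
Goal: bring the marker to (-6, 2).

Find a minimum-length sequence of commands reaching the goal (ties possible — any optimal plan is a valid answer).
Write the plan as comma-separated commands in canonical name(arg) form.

rotate(0, 90), rotate(2, -90), rotate(1, 90), rotate(0, 180)

t0: joint angles (θ0=270°, θ1=270°, θ2=0°)
[1] after rotate(0, 90): joint angles (θ0=0°, θ1=270°, θ2=0°)
[2] after rotate(2, -90): joint angles (θ0=0°, θ1=270°, θ2=270°)
[3] after rotate(1, 90): joint angles (θ0=0°, θ1=0°, θ2=270°)
[4] after rotate(0, 180): joint angles (θ0=180°, θ1=0°, θ2=270°)
shorter routes all fall short; 4 is best.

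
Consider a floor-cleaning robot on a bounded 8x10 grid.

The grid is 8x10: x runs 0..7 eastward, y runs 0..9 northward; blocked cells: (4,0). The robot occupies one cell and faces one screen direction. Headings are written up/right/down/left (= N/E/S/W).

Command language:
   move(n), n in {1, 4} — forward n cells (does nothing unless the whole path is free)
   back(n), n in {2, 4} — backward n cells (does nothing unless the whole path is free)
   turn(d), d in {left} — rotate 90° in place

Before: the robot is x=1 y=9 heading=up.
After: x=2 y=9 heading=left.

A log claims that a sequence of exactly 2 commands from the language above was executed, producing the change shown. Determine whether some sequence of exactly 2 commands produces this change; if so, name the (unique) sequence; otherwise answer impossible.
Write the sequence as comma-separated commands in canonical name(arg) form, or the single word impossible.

all 25 sequences checked — none match.

impossible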